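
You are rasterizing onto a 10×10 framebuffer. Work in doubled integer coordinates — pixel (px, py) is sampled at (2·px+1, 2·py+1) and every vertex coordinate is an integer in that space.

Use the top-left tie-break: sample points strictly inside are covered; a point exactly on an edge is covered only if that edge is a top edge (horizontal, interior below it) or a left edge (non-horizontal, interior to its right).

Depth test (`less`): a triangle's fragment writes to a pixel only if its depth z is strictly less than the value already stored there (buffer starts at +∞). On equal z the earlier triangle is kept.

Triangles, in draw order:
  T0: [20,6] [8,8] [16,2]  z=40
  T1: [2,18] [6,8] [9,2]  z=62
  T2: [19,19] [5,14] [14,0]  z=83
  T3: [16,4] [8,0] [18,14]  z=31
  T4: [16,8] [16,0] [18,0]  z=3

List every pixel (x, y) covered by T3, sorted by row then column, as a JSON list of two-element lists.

T0:
  2·area = 56
  edge (20, 6)→(8, 8): d=(-12,2) right/bottom  bias=-1
  edge (8, 8)→(16, 2): d=(8,-6) top-left  bias=+0
  edge (16, 2)→(20, 6): d=(4,4) right/bottom  bias=-1
    (7,0)@(15, 1): e=[70,-14,0] → ·  [on edge]
    (7,1)@(15, 3): e=[46,2,8] → █
    (8,1)@(17, 3): e=[42,14,0] → ·  [on edge]
    (6,2)@(13, 5): e=[26,6,24] → █
    (8,2)@(17, 5): e=[18,30,8] → █
    (9,2)@(19, 5): e=[14,42,0] → ·  [on edge]
    (5,3)@(11, 7): e=[6,10,40] → █
    (7,3)@(15, 7): e=[-2,34,24] → ·
    (8,3)@(17, 7): e=[-6,46,16] → ·
    (5,4)@(11, 9): e=[-18,26,48] → ·
    (6,4)@(13, 9): e=[-22,38,40] → ·
  covered (6 px):
    · · · · · · · · · ·
    · · · · · · · █ · ·
    · · · · · · █ █ █ ·
    · · · · · █ █ · · ·
    · · · · · · · · · ·
    · · · · · · · · · ·
    · · · · · · · · · ·
    · · · · · · · · · ·
    · · · · · · · · · ·
    · · · · · · · · · ·
T1:
  2·area = 6
  edge (2, 18)→(6, 8): d=(4,-10) top-left  bias=+0
  edge (6, 8)→(9, 2): d=(3,-6) top-left  bias=+0
  edge (9, 2)→(2, 18): d=(-7,16) right/bottom  bias=-1
    (2,5)@(5, 11): e=[2,3,1] → █
    (3,5)@(7, 11): e=[22,15,-31] → ·
    (2,6)@(5, 13): e=[10,9,-13] → ·
  covered (1 px):
    · · · · · · · · · ·
    · · · · · · · · · ·
    · · · · · · · · · ·
    · · · · · · · · · ·
    · · · · · · · · · ·
    · · █ · · · · · · ·
    · · · · · · · · · ·
    · · · · · · · · · ·
    · · · · · · · · · ·
    · · · · · · · · · ·
T2:
  2·area = 241
  edge (19, 19)→(5, 14): d=(-14,-5) top-left  bias=+0
  edge (5, 14)→(14, 0): d=(9,-14) top-left  bias=+0
  edge (14, 0)→(19, 19): d=(5,19) right/bottom  bias=-1
    (6,1)@(13, 3): e=[194,13,34] → █
    (7,1)@(15, 3): e=[204,41,-4] → ·
    (5,2)@(11, 5): e=[156,3,82] → █
    (7,2)@(15, 5): e=[176,59,6] → █
    (8,2)@(17, 5): e=[186,87,-32] → ·
    (5,3)@(11, 7): e=[128,21,92] → █
    (8,3)@(17, 7): e=[158,105,-22] → ·
    (4,4)@(9, 9): e=[90,11,140] → █
    (8,4)@(17, 9): e=[130,123,-12] → ·
    (3,5)@(7, 11): e=[52,1,188] → █
    (8,5)@(17, 11): e=[102,141,-2] → ·
    (3,6)@(7, 13): e=[24,19,198] → █
    (9,9)@(19, 19): e=[0,241,0] → ·  [on edge]
  covered (29 px):
    · · · · · · · · · ·
    · · · · · · █ · · ·
    · · · · · █ █ █ · ·
    · · · · · █ █ █ · ·
    · · · · █ █ █ █ · ·
    · · · █ █ █ █ █ · ·
    · · · █ █ █ █ █ █ ·
    · · · · █ █ █ █ █ ·
    · · · · · · · █ █ ·
    · · · · · · · · · ·
T3:
  2·area = 72  (B↔C swapped to make it positive)
  edge (16, 4)→(18, 14): d=(2,10) right/bottom  bias=-1
  edge (18, 14)→(8, 0): d=(-10,-14) top-left  bias=+0
  edge (8, 0)→(16, 4): d=(8,4) right/bottom  bias=-1
    (4,0)@(9, 1): e=[64,4,4] → █
    (5,0)@(11, 1): e=[44,32,-4] → ·
    (4,1)@(9, 3): e=[68,-16,20] → ·
    (5,1)@(11, 3): e=[48,12,12] → █
    (6,1)@(13, 3): e=[28,40,4] → █
    (7,1)@(15, 3): e=[8,68,-4] → ·
    (5,2)@(11, 5): e=[52,-8,28] → ·
    (6,2)@(13, 5): e=[32,20,20] → █
    (7,2)@(15, 5): e=[12,48,12] → █
    (8,2)@(17, 5): e=[-8,76,4] → ·
    (6,3)@(13, 7): e=[36,0,36] → █  [on edge]
    (8,3)@(17, 7): e=[-4,56,20] → ·
    (8,4)@(17, 9): e=[0,36,36] → ·  [on edge]
    (9,9)@(19, 19): e=[0,-36,108] → ·  [on edge]
  covered (9 px):
    · · · · █ · · · · ·
    · · · · · █ █ · · ·
    · · · · · · █ █ · ·
    · · · · · · █ █ · ·
    · · · · · · · █ · ·
    · · · · · · · · █ ·
    · · · · · · · · · ·
    · · · · · · · · · ·
    · · · · · · · · · ·
    · · · · · · · · · ·
T4:
  2·area = 16
  edge (16, 8)→(16, 0): d=(0,-8) top-left  bias=+0
  edge (16, 0)→(18, 0): d=(2,0) top-left  bias=+0
  edge (18, 0)→(16, 8): d=(-2,8) right/bottom  bias=-1
    (8,0)@(17, 1): e=[8,2,6] → █
    (9,0)@(19, 1): e=[24,2,-10] → ·
    (8,1)@(17, 3): e=[8,6,2] → █
    (9,1)@(19, 3): e=[24,6,-14] → ·
    (8,2)@(17, 5): e=[8,10,-2] → ·
  covered (2 px):
    · · · · · · · · █ ·
    · · · · · · · · █ ·
    · · · · · · · · · ·
    · · · · · · · · · ·
    · · · · · · · · · ·
    · · · · · · · · · ·
    · · · · · · · · · ·
    · · · · · · · · · ·
    · · · · · · · · · ·
    · · · · · · · · · ·

Final: [[4,0],[5,1],[6,1],[6,2],[7,2],[6,3],[7,3],[7,4],[8,5]]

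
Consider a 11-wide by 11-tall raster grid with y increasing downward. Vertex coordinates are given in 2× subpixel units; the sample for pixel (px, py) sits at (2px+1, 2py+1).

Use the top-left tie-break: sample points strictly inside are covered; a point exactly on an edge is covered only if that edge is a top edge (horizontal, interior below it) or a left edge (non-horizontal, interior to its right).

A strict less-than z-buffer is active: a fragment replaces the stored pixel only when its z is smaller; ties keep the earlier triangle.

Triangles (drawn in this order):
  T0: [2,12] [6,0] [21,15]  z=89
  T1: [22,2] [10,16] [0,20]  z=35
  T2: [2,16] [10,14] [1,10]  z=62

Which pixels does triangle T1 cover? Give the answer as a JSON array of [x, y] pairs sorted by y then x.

T0:
  2·area = 240
  edge (2, 12)→(6, 0): d=(4,-12) top-left  bias=+0
  edge (6, 0)→(21, 15): d=(15,15) right/bottom  bias=-1
  edge (21, 15)→(2, 12): d=(-19,-3) top-left  bias=+0
    (3,0)@(7, 1): e=[16,0,224] → ·  [on edge]
    (2,1)@(5, 3): e=[0,60,180] → █  [on edge]
    (3,1)@(7, 3): e=[24,30,186] → █
    (4,1)@(9, 3): e=[48,0,192] → ·  [on edge]
    (2,2)@(5, 5): e=[8,90,142] → █
    (4,2)@(9, 5): e=[56,30,154] → █
    (5,2)@(11, 5): e=[80,0,160] → ·  [on edge]
    (2,3)@(5, 7): e=[16,120,104] → █
    (5,3)@(11, 7): e=[88,30,122] → █
    (6,3)@(13, 7): e=[112,0,128] → ·  [on edge]
    (1,4)@(3, 9): e=[0,180,60] → █  [on edge]
    (6,4)@(13, 9): e=[120,30,90] → █
    (7,4)@(15, 9): e=[144,0,96] → ·  [on edge]
    (8,5)@(17, 11): e=[176,0,64] → ·  [on edge]
    (9,6)@(19, 13): e=[208,0,32] → ·  [on edge]
    (0,7)@(1, 15): e=[0,300,-60] → ·  [on edge]
    (10,7)@(21, 15): e=[240,0,0] → ·  [on edge]
  covered (27 px):
    · · · · · · · · · · ·
    · · █ █ · · · · · · ·
    · · █ █ █ · · · · · ·
    · · █ █ █ █ · · · · ·
    · █ █ █ █ █ █ · · · ·
    · █ █ █ █ █ █ █ · · ·
    · · · · █ █ █ █ █ · ·
    · · · · · · · · · · ·
    · · · · · · · · · · ·
    · · · · · · · · · · ·
    · · · · · · · · · · ·
T1:
  2·area = 92
  edge (22, 2)→(10, 16): d=(-12,14) right/bottom  bias=-1
  edge (10, 16)→(0, 20): d=(-10,4) right/bottom  bias=-1
  edge (0, 20)→(22, 2): d=(22,-18) top-left  bias=+0
    (10,1)@(21, 3): e=[2,86,4] → █
    (9,2)@(19, 5): e=[6,74,12] → █
    (10,2)@(21, 5): e=[-22,66,48] → ·
    (8,3)@(17, 7): e=[10,62,20] → █
    (9,3)@(19, 7): e=[-18,54,56] → ·
    (7,4)@(15, 9): e=[14,50,28] → █
    (8,4)@(17, 9): e=[-14,42,64] → ·
    (5,5)@(11, 11): e=[46,46,0] → █  [on edge]
    (6,5)@(13, 11): e=[18,38,36] → █
    (7,5)@(15, 11): e=[-10,30,72] → ·
    (4,6)@(9, 13): e=[50,34,8] → █
    (6,6)@(13, 13): e=[-6,18,80] → ·
  covered (12 px):
    · · · · · · · · · · ·
    · · · · · · · · · · █
    · · · · · · · · · █ ·
    · · · · · · · · █ · ·
    · · · · · · · █ · · ·
    · · · · · █ █ · · · ·
    · · · · █ █ · · · · ·
    · · · █ █ · · · · · ·
    · · █ █ · · · · · · ·
    · · · · · · · · · · ·
    · · · · · · · · · · ·
T2:
  2·area = 50  (B↔C swapped to make it positive)
  edge (2, 16)→(1, 10): d=(-1,-6) top-left  bias=+0
  edge (1, 10)→(10, 14): d=(9,4) right/bottom  bias=-1
  edge (10, 14)→(2, 16): d=(-8,2) right/bottom  bias=-1
    (1,5)@(3, 11): e=[11,1,38] → █
    (2,5)@(5, 11): e=[23,-7,34] → ·
    (1,6)@(3, 13): e=[9,19,22] → █
    (2,6)@(5, 13): e=[21,11,18] → █
    (3,6)@(7, 13): e=[33,3,14] → █
    (4,6)@(9, 13): e=[45,-5,10] → ·
    (1,7)@(3, 15): e=[7,37,6] → █
    (3,7)@(7, 15): e=[31,21,-2] → ·
    (1,8)@(3, 17): e=[5,55,-10] → ·
    (2,8)@(5, 17): e=[17,47,-14] → ·
  covered (6 px):
    · · · · · · · · · · ·
    · · · · · · · · · · ·
    · · · · · · · · · · ·
    · · · · · · · · · · ·
    · · · · · · · · · · ·
    · █ · · · · · · · · ·
    · █ █ █ · · · · · · ·
    · █ █ · · · · · · · ·
    · · · · · · · · · · ·
    · · · · · · · · · · ·
    · · · · · · · · · · ·

Final: [[10,1],[9,2],[8,3],[7,4],[5,5],[6,5],[4,6],[5,6],[3,7],[4,7],[2,8],[3,8]]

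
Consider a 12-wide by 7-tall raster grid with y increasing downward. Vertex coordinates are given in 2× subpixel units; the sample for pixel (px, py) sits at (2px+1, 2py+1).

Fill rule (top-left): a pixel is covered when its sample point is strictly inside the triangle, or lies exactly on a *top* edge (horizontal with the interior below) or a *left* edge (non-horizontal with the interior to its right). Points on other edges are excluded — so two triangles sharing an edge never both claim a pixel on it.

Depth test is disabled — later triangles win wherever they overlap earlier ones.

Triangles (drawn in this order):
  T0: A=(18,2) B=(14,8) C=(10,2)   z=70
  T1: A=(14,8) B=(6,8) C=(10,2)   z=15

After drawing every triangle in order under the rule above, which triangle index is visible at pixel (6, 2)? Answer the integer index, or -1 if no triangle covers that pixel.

T0:
  2·area = 48
  edge (18, 2)→(14, 8): d=(-4,6) right/bottom  bias=-1
  edge (14, 8)→(10, 2): d=(-4,-6) top-left  bias=+0
  edge (10, 2)→(18, 2): d=(8,0) top-left  bias=+0
    (5,1)@(11, 3): e=[38,2,8] → █
    (6,1)@(13, 3): e=[26,14,8] → █
    (7,1)@(15, 3): e=[14,26,8] → █
    (8,1)@(17, 3): e=[2,38,8] → █
    (9,1)@(19, 3): e=[-10,50,8] → ·
    (5,2)@(11, 5): e=[30,-6,24] → ·
    (6,2)@(13, 5): e=[18,6,24] → █
    (8,2)@(17, 5): e=[-6,30,24] → ·
    (6,3)@(13, 7): e=[10,-2,40] → ·
    (7,3)@(15, 7): e=[-2,10,40] → ·
  covered (6 px):
    · · · · · · · · · · · ·
    · · · · · █ █ █ █ · · ·
    · · · · · · █ █ · · · ·
    · · · · · · · · · · · ·
    · · · · · · · · · · · ·
    · · · · · · · · · · · ·
    · · · · · · · · · · · ·
T1:
  2·area = 48
  edge (14, 8)→(6, 8): d=(-8,0) right/bottom  bias=-1
  edge (6, 8)→(10, 2): d=(4,-6) top-left  bias=+0
  edge (10, 2)→(14, 8): d=(4,6) right/bottom  bias=-1
    (4,2)@(9, 5): e=[24,6,18] → █
    (5,2)@(11, 5): e=[24,18,6] → █
    (6,2)@(13, 5): e=[24,30,-6] → ·
    (3,3)@(7, 7): e=[8,2,38] → █
    (6,3)@(13, 7): e=[8,38,2] → █
    (7,3)@(15, 7): e=[8,50,-10] → ·
    (3,4)@(7, 9): e=[-8,10,46] → ·
    (4,4)@(9, 9): e=[-8,22,34] → ·
    (5,4)@(11, 9): e=[-8,34,22] → ·
    (6,4)@(13, 9): e=[-8,46,10] → ·
  covered (6 px):
    · · · · · · · · · · · ·
    · · · · · · · · · · · ·
    · · · · █ █ · · · · · ·
    · · · █ █ █ █ · · · · ·
    · · · · · · · · · · · ·
    · · · · · · · · · · · ·
    · · · · · · · · · · · ·

Z-buffer (winner per pixel, '.' = empty):
  . . . . . . . . . . . .
  . . . . . 0 0 0 0 . . .
  . . . . 1 1 0 0 . . . .
  . . . 1 1 1 1 . . . . .
  . . . . . . . . . . . .
  . . . . . . . . . . . .
  . . . . . . . . . . . .

Answer: 0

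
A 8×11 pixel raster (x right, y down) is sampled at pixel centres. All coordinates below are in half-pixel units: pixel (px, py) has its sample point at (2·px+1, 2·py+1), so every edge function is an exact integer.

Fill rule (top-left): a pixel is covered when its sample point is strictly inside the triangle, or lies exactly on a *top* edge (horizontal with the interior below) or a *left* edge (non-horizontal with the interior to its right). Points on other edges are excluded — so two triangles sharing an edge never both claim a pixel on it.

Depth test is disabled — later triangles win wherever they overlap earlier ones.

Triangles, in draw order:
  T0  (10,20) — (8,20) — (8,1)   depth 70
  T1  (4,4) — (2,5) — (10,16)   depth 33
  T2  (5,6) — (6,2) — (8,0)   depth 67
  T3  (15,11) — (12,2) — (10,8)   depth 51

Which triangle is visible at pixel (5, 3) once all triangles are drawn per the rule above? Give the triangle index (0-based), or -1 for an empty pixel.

T0:
  2·area = 38
  edge (10, 20)→(8, 20): d=(-2,0) right/bottom  bias=-1
  edge (8, 20)→(8, 1): d=(0,-19) top-left  bias=+0
  edge (8, 1)→(10, 20): d=(2,19) right/bottom  bias=-1
    (4,5)@(9, 11): e=[18,19,1] → #
    (5,5)@(11, 11): e=[18,57,-37] → ·
    (4,6)@(9, 13): e=[14,19,5] → #
    (5,6)@(11, 13): e=[14,57,-33] → ·
    (4,7)@(9, 15): e=[10,19,9] → #
    (5,7)@(11, 15): e=[10,57,-29] → ·
    (4,8)@(9, 17): e=[6,19,13] → #
    (5,8)@(11, 17): e=[6,57,-25] → ·
    (4,9)@(9, 19): e=[2,19,17] → #
    (5,9)@(11, 19): e=[2,57,-21] → ·
    (4,10)@(9, 21): e=[-2,19,21] → ·
  covered (5 px):
    · · · · · · · ·
    · · · · · · · ·
    · · · · · · · ·
    · · · · · · · ·
    · · · · · · · ·
    · · · · # · · ·
    · · · · # · · ·
    · · · · # · · ·
    · · · · # · · ·
    · · · · # · · ·
    · · · · · · · ·
T1:
  2·area = 30  (B↔C swapped to make it positive)
  edge (4, 4)→(10, 16): d=(6,12) right/bottom  bias=-1
  edge (10, 16)→(2, 5): d=(-8,-11) top-left  bias=+0
  edge (2, 5)→(4, 4): d=(2,-1) top-left  bias=+0
    (1,2)@(3, 5): e=[18,11,1] → #
    (2,2)@(5, 5): e=[-6,33,3] → ·
    (1,3)@(3, 7): e=[30,-5,5] → ·
    (2,3)@(5, 7): e=[6,17,7] → #
    (3,3)@(7, 7): e=[-18,39,9] → ·
    (2,4)@(5, 9): e=[18,1,11] → #
    (3,4)@(7, 9): e=[-6,23,13] → ·
    (2,5)@(5, 11): e=[30,-15,15] → ·
    (3,5)@(7, 11): e=[6,7,17] → #
    (4,5)@(9, 11): e=[-18,29,19] → ·
    (3,6)@(7, 13): e=[18,-9,21] → ·
  covered (4 px):
    · · · · · · · ·
    · · · · · · · ·
    · # · · · · · ·
    · · # · · · · ·
    · · # · · · · ·
    · · · # · · · ·
    · · · · · · · ·
    · · · · · · · ·
    · · · · · · · ·
    · · · · · · · ·
    · · · · · · · ·
T2:
  2·area = 6
  edge (5, 6)→(6, 2): d=(1,-4) top-left  bias=+0
  edge (6, 2)→(8, 0): d=(2,-2) top-left  bias=+0
  edge (8, 0)→(5, 6): d=(-3,6) right/bottom  bias=-1
    (3,0)@(7, 1): e=[3,0,3] → #  [on edge]
    (4,0)@(9, 1): e=[11,4,-9] → ·
    (2,1)@(5, 3): e=[-3,0,9] → ·  [on edge]
    (3,1)@(7, 3): e=[5,4,-3] → ·
    (1,2)@(3, 5): e=[-9,0,15] → ·  [on edge]
    (0,3)@(1, 7): e=[-15,0,21] → ·  [on edge]
  covered (1 px):
    · · · # · · · ·
    · · · · · · · ·
    · · · · · · · ·
    · · · · · · · ·
    · · · · · · · ·
    · · · · · · · ·
    · · · · · · · ·
    · · · · · · · ·
    · · · · · · · ·
    · · · · · · · ·
    · · · · · · · ·
T3:
  2·area = 36  (B↔C swapped to make it positive)
  edge (15, 11)→(10, 8): d=(-5,-3) top-left  bias=+0
  edge (10, 8)→(12, 2): d=(2,-6) top-left  bias=+0
  edge (12, 2)→(15, 11): d=(3,9) right/bottom  bias=-1
    (2,2)@(5, 5): e=[0,-36,72] → ·  [on edge]
    (5,2)@(11, 5): e=[18,0,18] → #  [on edge]
    (6,2)@(13, 5): e=[24,12,0] → ·  [on edge]
    (5,3)@(11, 7): e=[8,4,24] → #
    (6,3)@(13, 7): e=[14,16,6] → #
    (7,3)@(15, 7): e=[20,28,-12] → ·
    (5,4)@(11, 9): e=[-2,8,30] → ·
    (6,4)@(13, 9): e=[4,20,12] → #
    (7,4)@(15, 9): e=[10,32,-6] → ·
    (4,5)@(9, 11): e=[-18,0,54] → ·  [on edge]
    (6,5)@(13, 11): e=[-6,24,18] → ·
    (7,5)@(15, 11): e=[0,36,0] → ·  [on edge]
    (3,8)@(7, 17): e=[-54,0,90] → ·  [on edge]
  covered (4 px):
    · · · · · · · ·
    · · · · · · · ·
    · · · · · # · ·
    · · · · · # # ·
    · · · · · · # ·
    · · · · · · · ·
    · · · · · · · ·
    · · · · · · · ·
    · · · · · · · ·
    · · · · · · · ·
    · · · · · · · ·

Z-buffer (winner per pixel, '.' = empty):
  . . . 2 . . . .
  . . . . . . . .
  . 1 . . . 3 . .
  . . 1 . . 3 3 .
  . . 1 . . . 3 .
  . . . 1 0 . . .
  . . . . 0 . . .
  . . . . 0 . . .
  . . . . 0 . . .
  . . . . 0 . . .
  . . . . . . . .

Result: 3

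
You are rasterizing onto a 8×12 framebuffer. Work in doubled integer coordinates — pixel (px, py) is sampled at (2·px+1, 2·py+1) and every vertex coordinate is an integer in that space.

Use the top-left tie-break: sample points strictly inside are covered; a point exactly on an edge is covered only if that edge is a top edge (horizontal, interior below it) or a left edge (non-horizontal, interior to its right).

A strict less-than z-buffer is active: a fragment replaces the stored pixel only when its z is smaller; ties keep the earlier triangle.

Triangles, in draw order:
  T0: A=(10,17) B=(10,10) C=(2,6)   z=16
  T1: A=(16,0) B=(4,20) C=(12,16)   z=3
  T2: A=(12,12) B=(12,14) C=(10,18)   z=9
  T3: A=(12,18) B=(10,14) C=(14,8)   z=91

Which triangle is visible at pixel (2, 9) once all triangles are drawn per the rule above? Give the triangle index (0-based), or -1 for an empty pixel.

T0:
  2·area = 56  (B↔C swapped to make it positive)
  edge (10, 17)→(2, 6): d=(-8,-11) top-left  bias=+0
  edge (2, 6)→(10, 10): d=(8,4) right/bottom  bias=-1
  edge (10, 10)→(10, 17): d=(0,7) right/bottom  bias=-1
    (1,3)@(3, 7): e=[3,4,49] → X
    (2,3)@(5, 7): e=[25,-4,35] → .
    (1,4)@(3, 9): e=[-13,20,49] → .
    (2,4)@(5, 9): e=[9,12,35] → X
    (3,4)@(7, 9): e=[31,4,21] → X
    (4,4)@(9, 9): e=[53,-4,7] → .
    (2,5)@(5, 11): e=[-7,28,35] → .
    (3,5)@(7, 11): e=[15,20,21] → X
    (4,5)@(9, 11): e=[37,12,7] → X
    (5,5)@(11, 11): e=[59,4,-7] → .
    (3,6)@(7, 13): e=[-1,36,21] → .
    (4,6)@(9, 13): e=[21,28,7] → X
  covered (7 px):
    . . . . . . . .
    . . . . . . . .
    . . . . . . . .
    . X . . . . . .
    . . X X . . . .
    . . . X X . . .
    . . . . X . . .
    . . . . X . . .
    . . . . . . . .
    . . . . . . . .
    . . . . . . . .
    . . . . . . . .
T1:
  2·area = 112  (B↔C swapped to make it positive)
  edge (16, 0)→(12, 16): d=(-4,16) right/bottom  bias=-1
  edge (12, 16)→(4, 20): d=(-8,4) right/bottom  bias=-1
  edge (4, 20)→(16, 0): d=(12,-20) top-left  bias=+0
    (7,1)@(15, 3): e=[4,92,16] → X
    (6,2)@(13, 5): e=[28,84,0] → X  [on edge]
    (7,2)@(15, 5): e=[-4,76,40] → .
    (6,3)@(13, 7): e=[20,68,24] → X
    (7,3)@(15, 7): e=[-12,60,64] → .
    (5,4)@(11, 9): e=[44,60,8] → X
    (7,4)@(15, 9): e=[-20,44,88] → .
    (5,5)@(11, 11): e=[36,44,32] → X
    (7,5)@(15, 11): e=[-28,28,112] → .
    (4,6)@(9, 13): e=[60,36,16] → X
    (6,6)@(13, 13): e=[-4,20,96] → .
    (3,7)@(7, 15): e=[84,28,0] → X  [on edge]
  covered (15 px):
    . . . . . . . .
    . . . . . . . X
    . . . . . . X .
    . . . . . . X .
    . . . . . X X .
    . . . . . X X .
    . . . . X X . .
    . . . X X X . .
    . . . X X . . .
    . . X . . . . .
    . . . . . . . .
    . . . . . . . .
T2:
  2·area = 4
  edge (12, 12)→(12, 14): d=(0,2) right/bottom  bias=-1
  edge (12, 14)→(10, 18): d=(-2,4) right/bottom  bias=-1
  edge (10, 18)→(12, 12): d=(2,-6) top-left  bias=+0
    (7,1)@(15, 3): e=[-6,10,0] → .  [on edge]
    (6,4)@(13, 9): e=[-2,6,0] → .  [on edge]
    (5,7)@(11, 15): e=[2,2,0] → X  [on edge]
    (6,7)@(13, 15): e=[-2,-6,12] → .
    (5,8)@(11, 17): e=[2,-2,4] → .
    (4,10)@(9, 21): e=[6,-2,0] → .  [on edge]
  covered (1 px):
    . . . . . . . .
    . . . . . . . .
    . . . . . . . .
    . . . . . . . .
    . . . . . . . .
    . . . . . . . .
    . . . . . . . .
    . . . . . X . .
    . . . . . . . .
    . . . . . . . .
    . . . . . . . .
    . . . . . . . .
T3:
  2·area = 28
  edge (12, 18)→(10, 14): d=(-2,-4) top-left  bias=+0
  edge (10, 14)→(14, 8): d=(4,-6) top-left  bias=+0
  edge (14, 8)→(12, 18): d=(-2,10) right/bottom  bias=-1
    (7,1)@(15, 3): e=[42,-14,0] → .  [on edge]
    (6,5)@(13, 11): e=[18,6,4] → X
    (7,5)@(15, 11): e=[26,18,-16] → .
    (5,6)@(11, 13): e=[6,2,20] → X
    (6,6)@(13, 13): e=[14,14,0] → .  [on edge]
    (5,7)@(11, 15): e=[2,10,16] → X
    (6,7)@(13, 15): e=[10,22,-4] → .
    (5,8)@(11, 17): e=[-2,18,12] → .
    (5,11)@(11, 23): e=[-14,42,0] → .  [on edge]
  covered (3 px):
    . . . . . . . .
    . . . . . . . .
    . . . . . . . .
    . . . . . . . .
    . . . . . . . .
    . . . . . . X .
    . . . . . X . .
    . . . . . X . .
    . . . . . . . .
    . . . . . . . .
    . . . . . . . .
    . . . . . . . .

Z-buffer (winner per pixel, '.' = empty):
  . . . . . . . .
  . . . . . . . 1
  . . . . . . 1 .
  . 0 . . . . 1 .
  . . 0 0 . 1 1 .
  . . . 0 0 1 1 .
  . . . . 1 1 . .
  . . . 1 1 1 . .
  . . . 1 1 . . .
  . . 1 . . . . .
  . . . . . . . .
  . . . . . . . .

Answer: 1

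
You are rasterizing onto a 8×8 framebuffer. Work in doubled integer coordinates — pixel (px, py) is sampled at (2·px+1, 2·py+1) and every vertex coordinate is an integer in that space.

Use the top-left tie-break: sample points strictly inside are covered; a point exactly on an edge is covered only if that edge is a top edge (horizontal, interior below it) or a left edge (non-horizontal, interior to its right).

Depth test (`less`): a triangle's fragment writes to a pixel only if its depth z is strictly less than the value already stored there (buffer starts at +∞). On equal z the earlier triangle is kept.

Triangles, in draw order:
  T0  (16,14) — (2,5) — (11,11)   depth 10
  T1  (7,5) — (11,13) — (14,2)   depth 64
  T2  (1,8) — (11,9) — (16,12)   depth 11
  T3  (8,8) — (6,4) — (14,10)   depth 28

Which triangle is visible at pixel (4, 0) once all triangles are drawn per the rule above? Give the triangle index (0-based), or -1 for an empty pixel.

T0:
  2·area = 3  (B↔C swapped to make it positive)
  edge (16, 14)→(11, 11): d=(-5,-3) top-left  bias=+0
  edge (11, 11)→(2, 5): d=(-9,-6) top-left  bias=+0
  edge (2, 5)→(16, 14): d=(14,9) right/bottom  bias=-1
    (0,2)@(1, 5): e=[0,-6,9] → ·  [on edge]
    (2,3)@(5, 7): e=[2,0,1] → #  [on edge]
    (3,3)@(7, 7): e=[8,12,-17] → ·
    (2,4)@(5, 9): e=[-8,-18,29] → ·
    (5,5)@(11, 11): e=[0,0,3] → #  [on edge]
    (6,5)@(13, 11): e=[6,12,-15] → ·
    (5,6)@(11, 13): e=[-10,-18,31] → ·
  covered (2 px):
    · · · · · · · ·
    · · · · · · · ·
    · · · · · · · ·
    · · # · · · · ·
    · · · · · · · ·
    · · · · · # · ·
    · · · · · · · ·
    · · · · · · · ·
T1:
  2·area = 68  (B↔C swapped to make it positive)
  edge (7, 5)→(14, 2): d=(7,-3) top-left  bias=+0
  edge (14, 2)→(11, 13): d=(-3,11) right/bottom  bias=-1
  edge (11, 13)→(7, 5): d=(-4,-8) top-left  bias=+0
    (2,0)@(5, 1): e=[-34,102,0] → ·  [on edge]
    (6,1)@(13, 3): e=[4,8,56] → #
    (7,1)@(15, 3): e=[10,-14,72] → ·
    (3,2)@(7, 5): e=[0,68,0] → #  [on edge]
    (4,2)@(9, 5): e=[6,46,16] → #
    (5,2)@(11, 5): e=[12,24,32] → #
    (7,2)@(15, 5): e=[24,-20,64] → ·
    (3,3)@(7, 7): e=[14,62,-8] → ·
    (4,3)@(9, 7): e=[20,40,8] → #
    (6,3)@(13, 7): e=[32,-4,40] → ·
    (4,4)@(9, 9): e=[34,34,0] → #  [on edge]
    (6,4)@(13, 9): e=[46,-10,32] → ·
    (5,6)@(11, 13): e=[68,0,0] → ·  [on edge]
  covered (10 px):
    · · · · · · · ·
    · · · · · · # ·
    · · · # # # # ·
    · · · · # # · ·
    · · · · # # · ·
    · · · · · # · ·
    · · · · · · · ·
    · · · · · · · ·
T2:
  2·area = 25
  edge (1, 8)→(11, 9): d=(10,1) right/bottom  bias=-1
  edge (11, 9)→(16, 12): d=(5,3) right/bottom  bias=-1
  edge (16, 12)→(1, 8): d=(-15,-4) top-left  bias=+0
    (0,1)@(1, 3): e=[-50,0,75] → ·  [on edge]
    (2,4)@(5, 9): e=[6,18,1] → #
    (3,4)@(7, 9): e=[4,12,9] → #
    (4,4)@(9, 9): e=[2,6,17] → #
    (5,4)@(11, 9): e=[0,0,25] → ·  [on edge]
    (2,5)@(5, 11): e=[26,28,-29] → ·
    (3,5)@(7, 11): e=[24,22,-21] → ·
    (4,5)@(9, 11): e=[22,16,-13] → ·
    (6,5)@(13, 11): e=[18,4,3] → #
    (7,5)@(15, 11): e=[16,-2,11] → ·
    (6,6)@(13, 13): e=[38,14,-27] → ·
  covered (4 px):
    · · · · · · · ·
    · · · · · · · ·
    · · · · · · · ·
    · · · · · · · ·
    · · # # # · · ·
    · · · · · · # ·
    · · · · · · · ·
    · · · · · · · ·
T3:
  2·area = 20
  edge (8, 8)→(6, 4): d=(-2,-4) top-left  bias=+0
  edge (6, 4)→(14, 10): d=(8,6) right/bottom  bias=-1
  edge (14, 10)→(8, 8): d=(-6,-2) top-left  bias=+0
    (3,2)@(7, 5): e=[2,2,16] → #
    (4,2)@(9, 5): e=[10,-10,20] → ·
    (2,3)@(5, 7): e=[-10,30,0] → ·  [on edge]
    (3,3)@(7, 7): e=[-2,18,4] → ·
    (4,3)@(9, 7): e=[6,6,8] → #
    (5,3)@(11, 7): e=[14,-6,12] → ·
    (4,4)@(9, 9): e=[2,22,-4] → ·
    (5,4)@(11, 9): e=[10,10,0] → #  [on edge]
    (6,4)@(13, 9): e=[18,-2,4] → ·
    (5,5)@(11, 11): e=[6,26,-12] → ·
  covered (3 px):
    · · · · · · · ·
    · · · · · · · ·
    · · · # · · · ·
    · · · · # · · ·
    · · · · · # · ·
    · · · · · · · ·
    · · · · · · · ·
    · · · · · · · ·

Z-buffer (winner per pixel, '.' = empty):
  . . . . . . . .
  . . . . . . 1 .
  . . . 3 1 1 1 .
  . . 0 . 3 1 . .
  . . 2 2 2 3 . .
  . . . . . 0 2 .
  . . . . . . . .
  . . . . . . . .

Final: -1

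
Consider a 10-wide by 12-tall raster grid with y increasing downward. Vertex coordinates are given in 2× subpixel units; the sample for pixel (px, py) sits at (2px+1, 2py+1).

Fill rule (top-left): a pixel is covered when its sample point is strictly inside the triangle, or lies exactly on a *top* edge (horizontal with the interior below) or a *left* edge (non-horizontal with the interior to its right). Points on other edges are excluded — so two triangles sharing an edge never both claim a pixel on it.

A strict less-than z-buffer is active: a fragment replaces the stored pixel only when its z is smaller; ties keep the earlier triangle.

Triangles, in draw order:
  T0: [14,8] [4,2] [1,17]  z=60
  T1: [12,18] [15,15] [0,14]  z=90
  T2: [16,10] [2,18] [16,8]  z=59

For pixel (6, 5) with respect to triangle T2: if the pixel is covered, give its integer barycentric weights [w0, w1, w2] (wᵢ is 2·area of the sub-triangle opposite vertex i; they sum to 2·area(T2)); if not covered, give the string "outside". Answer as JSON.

T0:
  2·area = 168  (B↔C swapped to make it positive)
  edge (14, 8)→(1, 17): d=(-13,9) right/bottom  bias=-1
  edge (1, 17)→(4, 2): d=(3,-15) top-left  bias=+0
  edge (4, 2)→(14, 8): d=(10,6) right/bottom  bias=-1
    (2,1)@(5, 3): e=[146,18,4] → #
    (3,1)@(7, 3): e=[128,48,-8] → ·
    (2,2)@(5, 5): e=[120,24,24] → #
    (3,2)@(7, 5): e=[102,54,12] → #
    (4,2)@(9, 5): e=[84,84,0] → ·  [on edge]
    (1,3)@(3, 7): e=[112,0,56] → #  [on edge]
    (4,3)@(9, 7): e=[58,90,20] → #
    (5,3)@(11, 7): e=[40,120,8] → #
    (6,3)@(13, 7): e=[22,150,-4] → ·
    (1,4)@(3, 9): e=[86,6,76] → #
    (6,4)@(13, 9): e=[-4,156,16] → ·
    (1,5)@(3, 11): e=[60,12,96] → #
    (9,5)@(19, 11): e=[-84,252,0] → ·  [on edge]
    (0,8)@(1, 17): e=[0,0,168] → ·  [on edge]
  covered (20 px):
    · · · · · · · · · ·
    · · # · · · · · · ·
    · · # # · · · · · ·
    · # # # # # · · · ·
    · # # # # # · · · ·
    · # # # # · · · · ·
    · # # · · · · · · ·
    · # · · · · · · · ·
    · · · · · · · · · ·
    · · · · · · · · · ·
    · · · · · · · · · ·
    · · · · · · · · · ·
T1:
  2·area = 48  (B↔C swapped to make it positive)
  edge (12, 18)→(0, 14): d=(-12,-4) top-left  bias=+0
  edge (0, 14)→(15, 15): d=(15,1) right/bottom  bias=-1
  edge (15, 15)→(12, 18): d=(-3,3) right/bottom  bias=-1
    (9,5)@(19, 11): e=[112,-64,0] → ·  [on edge]
    (8,6)@(17, 13): e=[80,-32,0] → ·  [on edge]
    (1,7)@(3, 15): e=[0,12,36] → #  [on edge]
    (2,7)@(5, 15): e=[8,10,30] → #
    (3,7)@(7, 15): e=[16,8,24] → #
    (4,7)@(9, 15): e=[24,6,18] → #
    (5,7)@(11, 15): e=[32,4,12] → #
    (6,7)@(13, 15): e=[40,2,6] → #
    (7,7)@(15, 15): e=[48,0,0] → ·  [on edge]
    (1,8)@(3, 17): e=[-24,42,30] → ·
    (2,8)@(5, 17): e=[-16,40,24] → ·
    (3,8)@(7, 17): e=[-8,38,18] → ·
    (4,8)@(9, 17): e=[0,36,12] → #  [on edge]
    (6,8)@(13, 17): e=[16,32,0] → ·  [on edge]
    (5,9)@(11, 19): e=[-16,64,0] → ·  [on edge]
    (7,9)@(15, 19): e=[0,60,-12] → ·  [on edge]
    (4,10)@(9, 21): e=[-48,96,0] → ·  [on edge]
    (3,11)@(7, 23): e=[-80,128,0] → ·  [on edge]
  covered (8 px):
    · · · · · · · · · ·
    · · · · · · · · · ·
    · · · · · · · · · ·
    · · · · · · · · · ·
    · · · · · · · · · ·
    · · · · · · · · · ·
    · · · · · · · · · ·
    · # # # # # # · · ·
    · · · · # # · · · ·
    · · · · · · · · · ·
    · · · · · · · · · ·
    · · · · · · · · · ·
T2:
  2·area = 28
  edge (16, 10)→(2, 18): d=(-14,8) right/bottom  bias=-1
  edge (2, 18)→(16, 8): d=(14,-10) top-left  bias=+0
  edge (16, 8)→(16, 10): d=(0,2) right/bottom  bias=-1
    (7,4)@(15, 9): e=[22,4,2] → #
    (8,4)@(17, 9): e=[6,24,-2] → ·
    (6,5)@(13, 11): e=[10,12,6] → #
    (7,5)@(15, 11): e=[-6,32,2] → ·
    (4,6)@(9, 13): e=[14,0,14] → #  [on edge]
    (5,6)@(11, 13): e=[-2,20,10] → ·
    (6,6)@(13, 13): e=[-18,40,6] → ·
    (3,7)@(7, 15): e=[2,8,18] → #
    (4,7)@(9, 15): e=[-14,28,14] → ·
    (3,8)@(7, 17): e=[-26,36,18] → ·
  covered (4 px):
    · · · · · · · · · ·
    · · · · · · · · · ·
    · · · · · · · · · ·
    · · · · · · · · · ·
    · · · · · · · # · ·
    · · · · · · # · · ·
    · · · · # · · · · ·
    · · · # · · · · · ·
    · · · · · · · · · ·
    · · · · · · · · · ·
    · · · · · · · · · ·
    · · · · · · · · · ·

Final: [12,6,10]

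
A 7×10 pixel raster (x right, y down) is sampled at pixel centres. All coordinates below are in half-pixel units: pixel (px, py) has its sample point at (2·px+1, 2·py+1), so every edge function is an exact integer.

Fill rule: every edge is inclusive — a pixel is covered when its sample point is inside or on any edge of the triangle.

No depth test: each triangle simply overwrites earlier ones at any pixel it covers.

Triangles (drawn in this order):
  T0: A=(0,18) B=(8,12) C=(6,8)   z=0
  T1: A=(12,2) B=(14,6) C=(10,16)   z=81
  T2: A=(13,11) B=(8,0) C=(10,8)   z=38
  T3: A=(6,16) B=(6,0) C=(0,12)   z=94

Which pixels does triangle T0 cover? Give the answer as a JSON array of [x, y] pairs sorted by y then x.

T0:
  2·area = 44  (B↔C swapped to make it positive)
  edge (0, 18)→(6, 8): d=(6,-10) inclusive
  edge (6, 8)→(8, 12): d=(2,4) inclusive
  edge (8, 12)→(0, 18): d=(-8,6) inclusive
    (4,1)@(9, 3): e=[0,-22,66] → ·  [on edge]
    (2,5)@(5, 11): e=[8,10,26] → █
    (3,5)@(7, 11): e=[28,2,14] → █
    (4,5)@(9, 11): e=[48,-6,2] → ·
    (1,6)@(3, 13): e=[0,22,22] → █  [on edge]
    (3,6)@(7, 13): e=[40,6,-2] → ·
    (1,7)@(3, 15): e=[12,26,6] → █
    (2,7)@(5, 15): e=[32,18,-6] → ·
    (0,8)@(1, 17): e=[4,38,2] → █
    (1,8)@(3, 17): e=[24,30,-10] → ·
    (0,9)@(1, 19): e=[16,42,-14] → ·
  covered (6 px):
    · · · · · · ·
    · · · · · · ·
    · · · · · · ·
    · · · · · · ·
    · · · · · · ·
    · · █ █ · · ·
    · █ █ · · · ·
    · █ · · · · ·
    █ · · · · · ·
    · · · · · · ·
T1:
  2·area = 36
  edge (12, 2)→(14, 6): d=(2,4) inclusive
  edge (14, 6)→(10, 16): d=(-4,10) inclusive
  edge (10, 16)→(12, 2): d=(2,-14) inclusive
    (6,2)@(13, 5): e=[2,14,20] → █
    (6,3)@(13, 7): e=[6,6,24] → █
    (5,4)@(11, 9): e=[18,18,0] → █  [on edge]
    (6,4)@(13, 9): e=[10,-2,28] → ·
    (5,5)@(11, 11): e=[22,10,4] → █
    (6,5)@(13, 11): e=[14,-10,32] → ·
    (5,6)@(11, 13): e=[26,2,8] → █
    (6,6)@(13, 13): e=[18,-18,36] → ·
    (5,7)@(11, 15): e=[30,-6,12] → ·
  covered (5 px):
    · · · · · · ·
    · · · · · · ·
    · · · · · · █
    · · · · · · █
    · · · · · █ ·
    · · · · · █ ·
    · · · · · █ ·
    · · · · · · ·
    · · · · · · ·
    · · · · · · ·
T2:
  2·area = 18  (B↔C swapped to make it positive)
  edge (13, 11)→(10, 8): d=(-3,-3) inclusive
  edge (10, 8)→(8, 0): d=(-2,-8) inclusive
  edge (8, 0)→(13, 11): d=(5,11) inclusive
    (1,0)@(3, 1): e=[0,-42,60] → ·  [on edge]
    (2,1)@(5, 3): e=[0,-30,48] → ·  [on edge]
    (4,1)@(9, 3): e=[12,2,4] → █
    (5,1)@(11, 3): e=[18,18,-18] → ·
    (3,2)@(7, 5): e=[0,-18,36] → ·  [on edge]
    (4,2)@(9, 5): e=[6,-2,14] → ·
    (4,3)@(9, 7): e=[0,-6,24] → ·  [on edge]
    (5,3)@(11, 7): e=[6,10,2] → █
    (6,3)@(13, 7): e=[12,26,-20] → ·
    (5,4)@(11, 9): e=[0,6,12] → █  [on edge]
    (6,4)@(13, 9): e=[6,22,-10] → ·
    (5,5)@(11, 11): e=[-6,2,22] → ·
    (6,5)@(13, 11): e=[0,18,0] → █  [on edge]
  covered (4 px):
    · · · · · · ·
    · · · · █ · ·
    · · · · · · ·
    · · · · · █ ·
    · · · · · █ ·
    · · · · · · █
    · · · · · · ·
    · · · · · · ·
    · · · · · · ·
    · · · · · · ·
T3:
  2·area = 96  (B↔C swapped to make it positive)
  edge (6, 16)→(0, 12): d=(-6,-4) inclusive
  edge (0, 12)→(6, 0): d=(6,-12) inclusive
  edge (6, 0)→(6, 16): d=(0,16) inclusive
    (2,1)@(5, 3): e=[74,6,16] → █
    (3,1)@(7, 3): e=[82,30,-16] → ·
    (2,2)@(5, 5): e=[62,18,16] → █
    (3,2)@(7, 5): e=[70,42,-16] → ·
    (1,3)@(3, 7): e=[42,6,48] → █
    (3,3)@(7, 7): e=[58,54,-16] → ·
    (1,4)@(3, 9): e=[30,18,48] → █
    (3,4)@(7, 9): e=[46,66,-16] → ·
    (0,5)@(1, 11): e=[10,6,80] → █
    (3,5)@(7, 11): e=[34,78,-16] → ·
    (0,6)@(1, 13): e=[-2,18,80] → ·
    (1,6)@(3, 13): e=[6,42,48] → █
  covered (12 px):
    · · · · · · ·
    · · █ · · · ·
    · · █ · · · ·
    · █ █ · · · ·
    · █ █ · · · ·
    █ █ █ · · · ·
    · █ █ · · · ·
    · · █ · · · ·
    · · · · · · ·
    · · · · · · ·

Answer: [[2,5],[3,5],[1,6],[2,6],[1,7],[0,8]]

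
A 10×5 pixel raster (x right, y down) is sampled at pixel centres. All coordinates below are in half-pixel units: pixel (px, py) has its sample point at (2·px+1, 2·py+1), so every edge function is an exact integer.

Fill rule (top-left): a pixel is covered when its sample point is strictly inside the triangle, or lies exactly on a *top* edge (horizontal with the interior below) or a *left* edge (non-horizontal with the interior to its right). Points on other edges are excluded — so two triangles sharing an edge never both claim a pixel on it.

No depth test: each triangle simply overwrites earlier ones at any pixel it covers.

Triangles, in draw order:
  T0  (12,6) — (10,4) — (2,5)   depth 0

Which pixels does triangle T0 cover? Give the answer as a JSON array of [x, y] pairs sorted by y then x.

T0:
  2·area = 18  (B↔C swapped to make it positive)
  edge (12, 6)→(2, 5): d=(-10,-1) top-left  bias=+0
  edge (2, 5)→(10, 4): d=(8,-1) top-left  bias=+0
  edge (10, 4)→(12, 6): d=(2,2) right/bottom  bias=-1
    (3,0)@(7, 1): e=[45,-27,0] → .  [on edge]
    (4,1)@(9, 3): e=[27,-9,0] → .  [on edge]
    (1,2)@(3, 5): e=[1,1,16] → X
    (2,2)@(5, 5): e=[3,3,12] → X
    (3,2)@(7, 5): e=[5,5,8] → X
    (4,2)@(9, 5): e=[7,7,4] → X
    (5,2)@(11, 5): e=[9,9,0] → .  [on edge]
    (1,3)@(3, 7): e=[-19,17,20] → .
    (2,3)@(5, 7): e=[-17,19,16] → .
    (3,3)@(7, 7): e=[-15,21,12] → .
    (4,3)@(9, 7): e=[-13,23,8] → .
    (6,3)@(13, 7): e=[-9,27,0] → .  [on edge]
    (7,4)@(15, 9): e=[-27,45,0] → .  [on edge]
  covered (4 px):
    . . . . . . . . . .
    . . . . . . . . . .
    . X X X X . . . . .
    . . . . . . . . . .
    . . . . . . . . . .

Answer: [[1,2],[2,2],[3,2],[4,2]]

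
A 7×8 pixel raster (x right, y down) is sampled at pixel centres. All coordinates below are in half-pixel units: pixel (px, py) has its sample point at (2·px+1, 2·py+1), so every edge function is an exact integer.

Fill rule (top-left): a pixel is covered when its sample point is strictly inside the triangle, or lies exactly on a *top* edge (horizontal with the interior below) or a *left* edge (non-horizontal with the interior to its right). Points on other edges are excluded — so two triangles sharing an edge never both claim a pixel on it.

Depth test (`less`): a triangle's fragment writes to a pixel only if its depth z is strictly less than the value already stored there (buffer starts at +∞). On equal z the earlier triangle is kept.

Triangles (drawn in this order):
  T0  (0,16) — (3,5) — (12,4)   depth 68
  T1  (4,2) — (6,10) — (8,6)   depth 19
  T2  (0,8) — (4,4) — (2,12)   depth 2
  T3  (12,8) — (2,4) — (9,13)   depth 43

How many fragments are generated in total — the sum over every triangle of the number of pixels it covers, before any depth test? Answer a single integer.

T0:
  2·area = 96
  edge (0, 16)→(3, 5): d=(3,-11) top-left  bias=+0
  edge (3, 5)→(12, 4): d=(9,-1) top-left  bias=+0
  edge (12, 4)→(0, 16): d=(-12,12) right/bottom  bias=-1
    (6,1)@(13, 3): e=[104,-8,0] → .  [on edge]
    (1,2)@(3, 5): e=[0,0,96] → X  [on edge]
    (2,2)@(5, 5): e=[22,2,72] → X
    (3,2)@(7, 5): e=[44,4,48] → X
    (4,2)@(9, 5): e=[66,6,24] → X
    (5,2)@(11, 5): e=[88,8,0] → .  [on edge]
    (1,3)@(3, 7): e=[6,18,72] → X
    (4,3)@(9, 7): e=[72,24,0] → .  [on edge]
    (1,4)@(3, 9): e=[12,36,48] → X
    (3,4)@(7, 9): e=[56,40,0] → .  [on edge]
    (1,5)@(3, 11): e=[18,54,24] → X
    (2,5)@(5, 11): e=[40,56,0] → .  [on edge]
    (1,6)@(3, 13): e=[24,72,0] → .  [on edge]
    (0,7)@(1, 15): e=[8,88,0] → .  [on edge]
  covered (11 px):
    . . . . . . .
    . . . . . . .
    . X X X X . .
    . X X X . . .
    . X X . . . .
    . X . . . . .
    X . . . . . .
    . . . . . . .
T1:
  2·area = 24  (B↔C swapped to make it positive)
  edge (4, 2)→(8, 6): d=(4,4) right/bottom  bias=-1
  edge (8, 6)→(6, 10): d=(-2,4) right/bottom  bias=-1
  edge (6, 10)→(4, 2): d=(-2,-8) top-left  bias=+0
    (1,0)@(3, 1): e=[0,30,-6] → .  [on edge]
    (2,1)@(5, 3): e=[0,18,6] → .  [on edge]
    (2,2)@(5, 5): e=[8,14,2] → X
    (3,2)@(7, 5): e=[0,6,18] → .  [on edge]
    (2,3)@(5, 7): e=[16,10,-2] → .
    (3,3)@(7, 7): e=[8,2,14] → X
    (4,3)@(9, 7): e=[0,-6,30] → .  [on edge]
    (3,4)@(7, 9): e=[16,-2,10] → .
    (5,4)@(11, 9): e=[0,-18,42] → .  [on edge]
    (6,5)@(13, 11): e=[0,-30,54] → .  [on edge]
  covered (2 px):
    . . . . . . .
    . . . . . . .
    . . X . . . .
    . . . X . . .
    . . . . . . .
    . . . . . . .
    . . . . . . .
    . . . . . . .
T2:
  2·area = 24
  edge (0, 8)→(4, 4): d=(4,-4) top-left  bias=+0
  edge (4, 4)→(2, 12): d=(-2,8) right/bottom  bias=-1
  edge (2, 12)→(0, 8): d=(-2,-4) top-left  bias=+0
    (3,0)@(7, 1): e=[0,-18,42] → .  [on edge]
    (2,1)@(5, 3): e=[0,-6,30] → .  [on edge]
    (1,2)@(3, 5): e=[0,6,18] → X  [on edge]
    (2,2)@(5, 5): e=[8,-10,26] → .
    (0,3)@(1, 7): e=[0,18,6] → X  [on edge]
    (2,3)@(5, 7): e=[16,-14,22] → .
    (0,4)@(1, 9): e=[8,14,2] → X
    (1,4)@(3, 9): e=[16,-2,10] → .
    (0,5)@(1, 11): e=[16,10,-2] → .
  covered (4 px):
    . . . . . . .
    . . . . . . .
    . X . . . . .
    X X . . . . .
    X . . . . . .
    . . . . . . .
    . . . . . . .
    . . . . . . .
T3:
  2·area = 62  (B↔C swapped to make it positive)
  edge (12, 8)→(9, 13): d=(-3,5) right/bottom  bias=-1
  edge (9, 13)→(2, 4): d=(-7,-9) top-left  bias=+0
  edge (2, 4)→(12, 8): d=(10,4) right/bottom  bias=-1
    (1,2)@(3, 5): e=[54,2,6] → X
    (2,2)@(5, 5): e=[44,20,-2] → .
    (1,3)@(3, 7): e=[48,-12,26] → .
    (2,3)@(5, 7): e=[38,6,18] → X
    (3,3)@(7, 7): e=[28,24,10] → X
    (4,3)@(9, 7): e=[18,42,2] → X
    (5,3)@(11, 7): e=[8,60,-6] → .
    (2,4)@(5, 9): e=[32,-8,38] → .
    (3,4)@(7, 9): e=[22,10,30] → X
    (5,4)@(11, 9): e=[2,46,14] → X
    (6,4)@(13, 9): e=[-8,64,6] → .
    (3,5)@(7, 11): e=[16,-4,50] → .
    (4,6)@(9, 13): e=[0,0,62] → .  [on edge]
  covered (8 px):
    . . . . . . .
    . . . . . . .
    . X . . . . .
    . . X X X . .
    . . . X X X .
    . . . . X . .
    . . . . . . .
    . . . . . . .

Result: 25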